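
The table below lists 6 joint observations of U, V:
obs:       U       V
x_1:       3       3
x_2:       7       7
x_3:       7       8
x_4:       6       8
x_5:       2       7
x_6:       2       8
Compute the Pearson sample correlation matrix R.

Step 1 — column means:
  mean(U) = (3 + 7 + 7 + 6 + 2 + 2) / 6 = 27/6 = 4.5
  mean(V) = (3 + 7 + 8 + 8 + 7 + 8) / 6 = 41/6 = 6.8333

Step 2 — sample variances and covariances s[i,j] = (1/(n-1)) · Σ_k (x_{k,i} - mean_i) · (x_{k,j} - mean_j), with n-1 = 5:
  s[U,U] = ((-1.5)·(-1.5) + (2.5)·(2.5) + (2.5)·(2.5) + (1.5)·(1.5) + (-2.5)·(-2.5) + (-2.5)·(-2.5)) / 5 = 29.5/5 = 5.9
  s[U,V] = ((-1.5)·(-3.8333) + (2.5)·(0.1667) + (2.5)·(1.1667) + (1.5)·(1.1667) + (-2.5)·(0.1667) + (-2.5)·(1.1667)) / 5 = 7.5/5 = 1.5
  s[V,V] = ((-3.8333)·(-3.8333) + (0.1667)·(0.1667) + (1.1667)·(1.1667) + (1.1667)·(1.1667) + (0.1667)·(0.1667) + (1.1667)·(1.1667)) / 5 = 18.8333/5 = 3.7667
  Sample standard deviations s_i = √(s[i,i]):
  s(U) = √(5.9) = 2.429
  s(V) = √(3.7667) = 1.9408

Step 3 — r_{ij} = s_{ij} / (s_i · s_j):
  r[U,U] = 1 (diagonal).
  r[U,V] = 1.5 / (2.429 · 1.9408) = 1.5 / 4.7142 = 0.3182
  r[V,V] = 1 (diagonal).

R is symmetric with unit diagonal. Assembling:

R = [[1, 0.3182],
 [0.3182, 1]]


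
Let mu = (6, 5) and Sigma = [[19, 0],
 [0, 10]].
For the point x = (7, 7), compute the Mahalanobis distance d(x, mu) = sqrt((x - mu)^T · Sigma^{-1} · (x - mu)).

Step 1 — centre the observation: (x - mu) = (1, 2).

Step 2 — invert Sigma. det(Sigma) = 19·10 - (0)² = 190.
  Sigma^{-1} = (1/det) · [[d, -b], [-b, a]] = [[0.0526, 0],
 [0, 0.1]].

Step 3 — form the quadratic (x - mu)^T · Sigma^{-1} · (x - mu):
  Sigma^{-1} · (x - mu) = (0.0526, 0.2).
  (x - mu)^T · [Sigma^{-1} · (x - mu)] = (1)·(0.0526) + (2)·(0.2) = 0.4526.

Step 4 — take square root: d = √(0.4526) ≈ 0.6728.

d(x, mu) = √(0.4526) ≈ 0.6728


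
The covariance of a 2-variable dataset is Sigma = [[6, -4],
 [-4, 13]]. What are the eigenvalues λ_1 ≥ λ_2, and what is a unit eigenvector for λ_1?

Step 1 — characteristic polynomial of 2×2 Sigma:
  det(Sigma - λI) = λ² - trace · λ + det = 0.
  trace = 6 + 13 = 19, det = 6·13 - (-4)² = 62.
Step 2 — discriminant:
  Δ = trace² - 4·det = 361 - 248 = 113.
Step 3 — eigenvalues:
  λ = (trace ± √Δ)/2 = (19 ± 10.6301)/2,
  λ_1 = 14.8151,  λ_2 = 4.1849.

Step 4 — unit eigenvector for λ_1: solve (Sigma - λ_1 I)v = 0. First row:
  (6 - 14.8151)·v_x + (-4)·v_y = 0, i.e. (-8.8151)·v_x + (-4)·v_y = 0,
  so v ∝ (b, λ_1 - a) = (-4, 8.8151); multiply by -1 so the first entry is positive: u = (4, -8.8151).
  ||u|| = √((4)² + (-8.8151)²) = √(93.7055) ≈ 9.6802,
  v_1 = u/||u|| ≈ (0.4132, -0.9106) (||v_1|| = 1).

λ_1 = 14.8151,  λ_2 = 4.1849;  v_1 ≈ (0.4132, -0.9106)


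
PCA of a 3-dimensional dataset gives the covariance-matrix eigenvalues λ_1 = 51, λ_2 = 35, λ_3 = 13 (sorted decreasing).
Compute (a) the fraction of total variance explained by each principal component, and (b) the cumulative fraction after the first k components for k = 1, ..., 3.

Step 1 — total variance = trace(Sigma) = Σ λ_i = 51 + 35 + 13 = 99.

Step 2 — fraction explained by component i = λ_i / Σ λ:
  PC1: 51/99 = 0.5152
  PC2: 35/99 = 0.3535
  PC3: 13/99 = 0.1313

Step 3 — cumulative fraction after k components = (λ_1 + ... + λ_k) / Σ λ:
  k = 1: 51/99 = 0.5152
  k = 2: (51 + 35)/99 = 86/99 = 0.8687
  k = 3: (51 + 35 + 13)/99 = 99/99 = 1

Summary (fraction, with percent):

explained: PC1 0.5152 (51.52%), PC2 0.3535 (35.35%), PC3 0.1313 (13.13%);  cumulative: 0.5152, 0.8687, 1


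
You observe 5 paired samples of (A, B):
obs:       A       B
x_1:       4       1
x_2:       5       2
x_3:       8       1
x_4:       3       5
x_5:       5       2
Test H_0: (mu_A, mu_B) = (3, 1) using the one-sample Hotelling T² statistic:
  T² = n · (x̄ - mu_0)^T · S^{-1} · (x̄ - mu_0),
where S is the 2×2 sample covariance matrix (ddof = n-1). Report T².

Step 1 — sample mean vector:
  mean(A) = (4 + 5 + 8 + 3 + 5) / 5 = 25/5 = 5
  mean(B) = (1 + 2 + 1 + 5 + 2) / 5 = 11/5 = 2.2
  x̄ = (5, 2.2),  deviation x̄ - mu_0 = (5, 2.2) - (3, 1) = (2, 1.2).

Step 2 — sample covariance matrix, S[i,j] = (1/(n-1)) · Σ_k (x_{k,i} - mean_i) · (x_{k,j} - mean_j), divisor n-1 = 4:
  S[A,A] = ((-1)·(-1) + (0)·(0) + (3)·(3) + (-2)·(-2) + (0)·(0)) / 4 = 14/4 = 3.5
  S[A,B] = ((-1)·(-1.2) + (0)·(-0.2) + (3)·(-1.2) + (-2)·(2.8) + (0)·(-0.2)) / 4 = -8/4 = -2
  S[B,B] = ((-1.2)·(-1.2) + (-0.2)·(-0.2) + (-1.2)·(-1.2) + (2.8)·(2.8) + (-0.2)·(-0.2)) / 4 = 10.8/4 = 2.7
  S = [[3.5, -2],
 [-2, 2.7]].

Step 3 — invert S. det(S) = 3.5·2.7 - (-2)² = 5.45.
  S^{-1} = (1/det) · [[d, -b], [-b, a]] = [[0.4954, 0.367],
 [0.367, 0.6422]].

Step 4 — quadratic form (x̄ - mu_0)^T · S^{-1} · (x̄ - mu_0):
  S^{-1} · (x̄ - mu_0) = (1.4312, 1.5046),
  (x̄ - mu_0)^T · [...] = (2)·(1.4312) + (1.2)·(1.5046) = 4.6679.

Step 5 — scale by n: T² = 5 · 4.6679 = 23.3394.

T² ≈ 23.3394


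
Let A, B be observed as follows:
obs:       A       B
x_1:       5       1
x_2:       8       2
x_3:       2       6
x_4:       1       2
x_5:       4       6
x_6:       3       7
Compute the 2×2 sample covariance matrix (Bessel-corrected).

Step 1 — column means:
  mean(A) = (5 + 8 + 2 + 1 + 4 + 3) / 6 = 23/6 = 3.8333
  mean(B) = (1 + 2 + 6 + 2 + 6 + 7) / 6 = 24/6 = 4

Step 2 — sample covariance S[i,j] = (1/(n-1)) · Σ_k (x_{k,i} - mean_i) · (x_{k,j} - mean_j), with n-1 = 5.
  S[A,A] = ((1.1667)·(1.1667) + (4.1667)·(4.1667) + (-1.8333)·(-1.8333) + (-2.8333)·(-2.8333) + (0.1667)·(0.1667) + (-0.8333)·(-0.8333)) / 5 = 30.8333/5 = 6.1667
  S[A,B] = ((1.1667)·(-3) + (4.1667)·(-2) + (-1.8333)·(2) + (-2.8333)·(-2) + (0.1667)·(2) + (-0.8333)·(3)) / 5 = -12/5 = -2.4
  S[B,B] = ((-3)·(-3) + (-2)·(-2) + (2)·(2) + (-2)·(-2) + (2)·(2) + (3)·(3)) / 5 = 34/5 = 6.8

S is symmetric (S[j,i] = S[i,j]). Assembling:

S = [[6.1667, -2.4],
 [-2.4, 6.8]]


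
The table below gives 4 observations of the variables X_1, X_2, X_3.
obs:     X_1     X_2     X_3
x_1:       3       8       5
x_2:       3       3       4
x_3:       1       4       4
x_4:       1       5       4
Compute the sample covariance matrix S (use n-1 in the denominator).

Step 1 — column means:
  mean(X_1) = (3 + 3 + 1 + 1) / 4 = 8/4 = 2
  mean(X_2) = (8 + 3 + 4 + 5) / 4 = 20/4 = 5
  mean(X_3) = (5 + 4 + 4 + 4) / 4 = 17/4 = 4.25

Step 2 — sample covariance S[i,j] = (1/(n-1)) · Σ_k (x_{k,i} - mean_i) · (x_{k,j} - mean_j), with n-1 = 3.
  S[X_1,X_1] = ((1)·(1) + (1)·(1) + (-1)·(-1) + (-1)·(-1)) / 3 = 4/3 = 1.3333
  S[X_1,X_2] = ((1)·(3) + (1)·(-2) + (-1)·(-1) + (-1)·(0)) / 3 = 2/3 = 0.6667
  S[X_1,X_3] = ((1)·(0.75) + (1)·(-0.25) + (-1)·(-0.25) + (-1)·(-0.25)) / 3 = 1/3 = 0.3333
  S[X_2,X_2] = ((3)·(3) + (-2)·(-2) + (-1)·(-1) + (0)·(0)) / 3 = 14/3 = 4.6667
  S[X_2,X_3] = ((3)·(0.75) + (-2)·(-0.25) + (-1)·(-0.25) + (0)·(-0.25)) / 3 = 3/3 = 1
  S[X_3,X_3] = ((0.75)·(0.75) + (-0.25)·(-0.25) + (-0.25)·(-0.25) + (-0.25)·(-0.25)) / 3 = 0.75/3 = 0.25

S is symmetric (S[j,i] = S[i,j]). Assembling:

S = [[1.3333, 0.6667, 0.3333],
 [0.6667, 4.6667, 1],
 [0.3333, 1, 0.25]]


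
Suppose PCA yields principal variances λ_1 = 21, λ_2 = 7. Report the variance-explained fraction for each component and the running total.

Step 1 — total variance = trace(Sigma) = Σ λ_i = 21 + 7 = 28.

Step 2 — fraction explained by component i = λ_i / Σ λ:
  PC1: 21/28 = 0.75
  PC2: 7/28 = 0.25

Step 3 — cumulative fraction after k components = (λ_1 + ... + λ_k) / Σ λ:
  k = 1: 21/28 = 0.75
  k = 2: (21 + 7)/28 = 28/28 = 1

Summary (fraction, with percent):

explained: PC1 0.75 (75%), PC2 0.25 (25%);  cumulative: 0.75, 1


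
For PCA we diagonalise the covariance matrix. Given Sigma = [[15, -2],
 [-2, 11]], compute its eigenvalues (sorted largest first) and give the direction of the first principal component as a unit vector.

Step 1 — characteristic polynomial of 2×2 Sigma:
  det(Sigma - λI) = λ² - trace · λ + det = 0.
  trace = 15 + 11 = 26, det = 15·11 - (-2)² = 161.
Step 2 — discriminant:
  Δ = trace² - 4·det = 676 - 644 = 32.
Step 3 — eigenvalues:
  λ = (trace ± √Δ)/2 = (26 ± 5.6569)/2,
  λ_1 = 15.8284,  λ_2 = 10.1716.

Step 4 — unit eigenvector for λ_1: solve (Sigma - λ_1 I)v = 0. First row:
  (15 - 15.8284)·v_x + (-2)·v_y = 0, i.e. (-0.8284)·v_x + (-2)·v_y = 0,
  so v ∝ (b, λ_1 - a) = (-2, 0.8284); multiply by -1 so the first entry is positive: u = (2, -0.8284).
  ||u|| = √((2)² + (-0.8284)²) = √(4.6863) ≈ 2.1648,
  v_1 = u/||u|| ≈ (0.9239, -0.3827) (||v_1|| = 1).

λ_1 = 15.8284,  λ_2 = 10.1716;  v_1 ≈ (0.9239, -0.3827)


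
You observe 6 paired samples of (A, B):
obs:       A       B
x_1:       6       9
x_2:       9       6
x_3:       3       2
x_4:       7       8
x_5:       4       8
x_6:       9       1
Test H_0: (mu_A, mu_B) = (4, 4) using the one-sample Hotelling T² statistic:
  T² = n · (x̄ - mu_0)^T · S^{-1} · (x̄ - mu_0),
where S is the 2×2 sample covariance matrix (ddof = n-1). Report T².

Step 1 — sample mean vector:
  mean(A) = (6 + 9 + 3 + 7 + 4 + 9) / 6 = 38/6 = 6.3333
  mean(B) = (9 + 6 + 2 + 8 + 8 + 1) / 6 = 34/6 = 5.6667
  x̄ = (6.3333, 5.6667),  deviation x̄ - mu_0 = (6.3333, 5.6667) - (4, 4) = (2.3333, 1.6667).

Step 2 — sample covariance matrix, S[i,j] = (1/(n-1)) · Σ_k (x_{k,i} - mean_i) · (x_{k,j} - mean_j), divisor n-1 = 5:
  S[A,A] = ((-0.3333)·(-0.3333) + (2.6667)·(2.6667) + (-3.3333)·(-3.3333) + (0.6667)·(0.6667) + (-2.3333)·(-2.3333) + (2.6667)·(2.6667)) / 5 = 31.3333/5 = 6.2667
  S[A,B] = ((-0.3333)·(3.3333) + (2.6667)·(0.3333) + (-3.3333)·(-3.6667) + (0.6667)·(2.3333) + (-2.3333)·(2.3333) + (2.6667)·(-4.6667)) / 5 = -4.3333/5 = -0.8667
  S[B,B] = ((3.3333)·(3.3333) + (0.3333)·(0.3333) + (-3.6667)·(-3.6667) + (2.3333)·(2.3333) + (2.3333)·(2.3333) + (-4.6667)·(-4.6667)) / 5 = 57.3333/5 = 11.4667
  S = [[6.2667, -0.8667],
 [-0.8667, 11.4667]].

Step 3 — invert S. det(S) = 6.2667·11.4667 - (-0.8667)² = 71.1067.
  S^{-1} = (1/det) · [[d, -b], [-b, a]] = [[0.1613, 0.0122],
 [0.0122, 0.0881]].

Step 4 — quadratic form (x̄ - mu_0)^T · S^{-1} · (x̄ - mu_0):
  S^{-1} · (x̄ - mu_0) = (0.3966, 0.1753),
  (x̄ - mu_0)^T · [...] = (2.3333)·(0.3966) + (1.6667)·(0.1753) = 1.2176.

Step 5 — scale by n: T² = 6 · 1.2176 = 7.3055.

T² ≈ 7.3055


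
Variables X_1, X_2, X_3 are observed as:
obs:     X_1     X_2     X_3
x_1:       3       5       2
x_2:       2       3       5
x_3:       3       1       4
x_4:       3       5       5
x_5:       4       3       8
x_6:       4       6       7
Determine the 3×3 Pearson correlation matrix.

Step 1 — column means:
  mean(X_1) = (3 + 2 + 3 + 3 + 4 + 4) / 6 = 19/6 = 3.1667
  mean(X_2) = (5 + 3 + 1 + 5 + 3 + 6) / 6 = 23/6 = 3.8333
  mean(X_3) = (2 + 5 + 4 + 5 + 8 + 7) / 6 = 31/6 = 5.1667

Step 2 — sample variances and covariances s[i,j] = (1/(n-1)) · Σ_k (x_{k,i} - mean_i) · (x_{k,j} - mean_j), with n-1 = 5:
  s[X_1,X_1] = ((-0.1667)·(-0.1667) + (-1.1667)·(-1.1667) + (-0.1667)·(-0.1667) + (-0.1667)·(-0.1667) + (0.8333)·(0.8333) + (0.8333)·(0.8333)) / 5 = 2.8333/5 = 0.5667
  s[X_1,X_2] = ((-0.1667)·(1.1667) + (-1.1667)·(-0.8333) + (-0.1667)·(-2.8333) + (-0.1667)·(1.1667) + (0.8333)·(-0.8333) + (0.8333)·(2.1667)) / 5 = 2.1667/5 = 0.4333
  s[X_1,X_3] = ((-0.1667)·(-3.1667) + (-1.1667)·(-0.1667) + (-0.1667)·(-1.1667) + (-0.1667)·(-0.1667) + (0.8333)·(2.8333) + (0.8333)·(1.8333)) / 5 = 4.8333/5 = 0.9667
  s[X_2,X_2] = ((1.1667)·(1.1667) + (-0.8333)·(-0.8333) + (-2.8333)·(-2.8333) + (1.1667)·(1.1667) + (-0.8333)·(-0.8333) + (2.1667)·(2.1667)) / 5 = 16.8333/5 = 3.3667
  s[X_2,X_3] = ((1.1667)·(-3.1667) + (-0.8333)·(-0.1667) + (-2.8333)·(-1.1667) + (1.1667)·(-0.1667) + (-0.8333)·(2.8333) + (2.1667)·(1.8333)) / 5 = 1.1667/5 = 0.2333
  s[X_3,X_3] = ((-3.1667)·(-3.1667) + (-0.1667)·(-0.1667) + (-1.1667)·(-1.1667) + (-0.1667)·(-0.1667) + (2.8333)·(2.8333) + (1.8333)·(1.8333)) / 5 = 22.8333/5 = 4.5667
  Sample standard deviations s_i = √(s[i,i]):
  s(X_1) = √(0.5667) = 0.7528
  s(X_2) = √(3.3667) = 1.8348
  s(X_3) = √(4.5667) = 2.137

Step 3 — r_{ij} = s_{ij} / (s_i · s_j):
  r[X_1,X_1] = 1 (diagonal).
  r[X_1,X_2] = 0.4333 / (0.7528 · 1.8348) = 0.4333 / 1.3812 = 0.3137
  r[X_1,X_3] = 0.9667 / (0.7528 · 2.137) = 0.9667 / 1.6087 = 0.6009
  r[X_2,X_2] = 1 (diagonal).
  r[X_2,X_3] = 0.2333 / (1.8348 · 2.137) = 0.2333 / 3.921 = 0.0595
  r[X_3,X_3] = 1 (diagonal).

R is symmetric with unit diagonal. Assembling:

R = [[1, 0.3137, 0.6009],
 [0.3137, 1, 0.0595],
 [0.6009, 0.0595, 1]]


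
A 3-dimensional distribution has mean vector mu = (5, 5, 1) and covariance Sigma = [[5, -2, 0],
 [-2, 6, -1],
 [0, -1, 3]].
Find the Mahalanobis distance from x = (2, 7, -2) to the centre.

Step 1 — centre the observation: (x - mu) = (-3, 2, -3).

Step 2 — invert Sigma (cofactor / det for 3×3, or solve directly):
  Sigma^{-1} = [[0.2329, 0.0822, 0.0274],
 [0.0822, 0.2055, 0.0685],
 [0.0274, 0.0685, 0.3562]].

Step 3 — form the quadratic (x - mu)^T · Sigma^{-1} · (x - mu):
  Sigma^{-1} · (x - mu) = (-0.6164, -0.0411, -1.0137).
  (x - mu)^T · [Sigma^{-1} · (x - mu)] = (-3)·(-0.6164) + (2)·(-0.0411) + (-3)·(-1.0137) = 4.8082.

Step 4 — take square root: d = √(4.8082) ≈ 2.1928.

d(x, mu) = √(4.8082) ≈ 2.1928


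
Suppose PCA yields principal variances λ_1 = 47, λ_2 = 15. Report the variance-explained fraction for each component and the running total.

Step 1 — total variance = trace(Sigma) = Σ λ_i = 47 + 15 = 62.

Step 2 — fraction explained by component i = λ_i / Σ λ:
  PC1: 47/62 = 0.7581
  PC2: 15/62 = 0.2419

Step 3 — cumulative fraction after k components = (λ_1 + ... + λ_k) / Σ λ:
  k = 1: 47/62 = 0.7581
  k = 2: (47 + 15)/62 = 62/62 = 1

Summary (fraction, with percent):

explained: PC1 0.7581 (75.81%), PC2 0.2419 (24.19%);  cumulative: 0.7581, 1


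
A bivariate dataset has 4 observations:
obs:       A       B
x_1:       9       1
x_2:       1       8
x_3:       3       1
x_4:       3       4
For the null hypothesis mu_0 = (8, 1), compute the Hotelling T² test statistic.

Step 1 — sample mean vector:
  mean(A) = (9 + 1 + 3 + 3) / 4 = 16/4 = 4
  mean(B) = (1 + 8 + 1 + 4) / 4 = 14/4 = 3.5
  x̄ = (4, 3.5),  deviation x̄ - mu_0 = (4, 3.5) - (8, 1) = (-4, 2.5).

Step 2 — sample covariance matrix, S[i,j] = (1/(n-1)) · Σ_k (x_{k,i} - mean_i) · (x_{k,j} - mean_j), divisor n-1 = 3:
  S[A,A] = ((5)·(5) + (-3)·(-3) + (-1)·(-1) + (-1)·(-1)) / 3 = 36/3 = 12
  S[A,B] = ((5)·(-2.5) + (-3)·(4.5) + (-1)·(-2.5) + (-1)·(0.5)) / 3 = -24/3 = -8
  S[B,B] = ((-2.5)·(-2.5) + (4.5)·(4.5) + (-2.5)·(-2.5) + (0.5)·(0.5)) / 3 = 33/3 = 11
  S = [[12, -8],
 [-8, 11]].

Step 3 — invert S. det(S) = 12·11 - (-8)² = 68.
  S^{-1} = (1/det) · [[d, -b], [-b, a]] = [[0.1618, 0.1176],
 [0.1176, 0.1765]].

Step 4 — quadratic form (x̄ - mu_0)^T · S^{-1} · (x̄ - mu_0):
  S^{-1} · (x̄ - mu_0) = (-0.3529, -0.0294),
  (x̄ - mu_0)^T · [...] = (-4)·(-0.3529) + (2.5)·(-0.0294) = 1.3382.

Step 5 — scale by n: T² = 4 · 1.3382 = 5.3529.

T² ≈ 5.3529


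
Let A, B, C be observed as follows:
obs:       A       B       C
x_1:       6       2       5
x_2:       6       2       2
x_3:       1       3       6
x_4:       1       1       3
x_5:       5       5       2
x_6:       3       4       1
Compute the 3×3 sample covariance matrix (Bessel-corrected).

Step 1 — column means:
  mean(A) = (6 + 6 + 1 + 1 + 5 + 3) / 6 = 22/6 = 3.6667
  mean(B) = (2 + 2 + 3 + 1 + 5 + 4) / 6 = 17/6 = 2.8333
  mean(C) = (5 + 2 + 6 + 3 + 2 + 1) / 6 = 19/6 = 3.1667

Step 2 — sample covariance S[i,j] = (1/(n-1)) · Σ_k (x_{k,i} - mean_i) · (x_{k,j} - mean_j), with n-1 = 5.
  S[A,A] = ((2.3333)·(2.3333) + (2.3333)·(2.3333) + (-2.6667)·(-2.6667) + (-2.6667)·(-2.6667) + (1.3333)·(1.3333) + (-0.6667)·(-0.6667)) / 5 = 27.3333/5 = 5.4667
  S[A,B] = ((2.3333)·(-0.8333) + (2.3333)·(-0.8333) + (-2.6667)·(0.1667) + (-2.6667)·(-1.8333) + (1.3333)·(2.1667) + (-0.6667)·(1.1667)) / 5 = 2.6667/5 = 0.5333
  S[A,C] = ((2.3333)·(1.8333) + (2.3333)·(-1.1667) + (-2.6667)·(2.8333) + (-2.6667)·(-0.1667) + (1.3333)·(-1.1667) + (-0.6667)·(-2.1667)) / 5 = -5.6667/5 = -1.1333
  S[B,B] = ((-0.8333)·(-0.8333) + (-0.8333)·(-0.8333) + (0.1667)·(0.1667) + (-1.8333)·(-1.8333) + (2.1667)·(2.1667) + (1.1667)·(1.1667)) / 5 = 10.8333/5 = 2.1667
  S[B,C] = ((-0.8333)·(1.8333) + (-0.8333)·(-1.1667) + (0.1667)·(2.8333) + (-1.8333)·(-0.1667) + (2.1667)·(-1.1667) + (1.1667)·(-2.1667)) / 5 = -4.8333/5 = -0.9667
  S[C,C] = ((1.8333)·(1.8333) + (-1.1667)·(-1.1667) + (2.8333)·(2.8333) + (-0.1667)·(-0.1667) + (-1.1667)·(-1.1667) + (-2.1667)·(-2.1667)) / 5 = 18.8333/5 = 3.7667

S is symmetric (S[j,i] = S[i,j]). Assembling:

S = [[5.4667, 0.5333, -1.1333],
 [0.5333, 2.1667, -0.9667],
 [-1.1333, -0.9667, 3.7667]]


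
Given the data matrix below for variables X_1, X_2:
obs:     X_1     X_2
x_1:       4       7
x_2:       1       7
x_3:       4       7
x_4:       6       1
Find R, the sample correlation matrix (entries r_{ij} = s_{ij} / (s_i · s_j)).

Step 1 — column means:
  mean(X_1) = (4 + 1 + 4 + 6) / 4 = 15/4 = 3.75
  mean(X_2) = (7 + 7 + 7 + 1) / 4 = 22/4 = 5.5

Step 2 — sample variances and covariances s[i,j] = (1/(n-1)) · Σ_k (x_{k,i} - mean_i) · (x_{k,j} - mean_j), with n-1 = 3:
  s[X_1,X_1] = ((0.25)·(0.25) + (-2.75)·(-2.75) + (0.25)·(0.25) + (2.25)·(2.25)) / 3 = 12.75/3 = 4.25
  s[X_1,X_2] = ((0.25)·(1.5) + (-2.75)·(1.5) + (0.25)·(1.5) + (2.25)·(-4.5)) / 3 = -13.5/3 = -4.5
  s[X_2,X_2] = ((1.5)·(1.5) + (1.5)·(1.5) + (1.5)·(1.5) + (-4.5)·(-4.5)) / 3 = 27/3 = 9
  Sample standard deviations s_i = √(s[i,i]):
  s(X_1) = √(4.25) = 2.0616
  s(X_2) = √(9) = 3

Step 3 — r_{ij} = s_{ij} / (s_i · s_j):
  r[X_1,X_1] = 1 (diagonal).
  r[X_1,X_2] = -4.5 / (2.0616 · 3) = -4.5 / 6.1847 = -0.7276
  r[X_2,X_2] = 1 (diagonal).

R is symmetric with unit diagonal. Assembling:

R = [[1, -0.7276],
 [-0.7276, 1]]


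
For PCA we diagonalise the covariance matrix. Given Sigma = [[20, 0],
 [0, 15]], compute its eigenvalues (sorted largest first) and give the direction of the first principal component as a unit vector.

Step 1 — characteristic polynomial of 2×2 Sigma:
  det(Sigma - λI) = λ² - trace · λ + det = 0.
  trace = 20 + 15 = 35, det = 20·15 - (0)² = 300.
Step 2 — discriminant:
  Δ = trace² - 4·det = 1225 - 1200 = 25.
Step 3 — eigenvalues:
  λ = (trace ± √Δ)/2 = (35 ± 5)/2,
  λ_1 = 20,  λ_2 = 15.

Step 4 — unit eigenvector for λ_1: Sigma is diagonal, so its eigenvectors are the coordinate axes. λ_1 = 20 is the diagonal entry on the first coordinate axis, hence
  v_1 = (1, 0) (||v_1|| = 1).

λ_1 = 20,  λ_2 = 15;  v_1 ≈ (1, 0)


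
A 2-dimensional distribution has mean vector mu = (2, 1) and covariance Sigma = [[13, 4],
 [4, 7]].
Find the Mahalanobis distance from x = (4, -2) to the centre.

Step 1 — centre the observation: (x - mu) = (2, -3).

Step 2 — invert Sigma. det(Sigma) = 13·7 - (4)² = 75.
  Sigma^{-1} = (1/det) · [[d, -b], [-b, a]] = [[0.0933, -0.0533],
 [-0.0533, 0.1733]].

Step 3 — form the quadratic (x - mu)^T · Sigma^{-1} · (x - mu):
  Sigma^{-1} · (x - mu) = (0.3467, -0.6267).
  (x - mu)^T · [Sigma^{-1} · (x - mu)] = (2)·(0.3467) + (-3)·(-0.6267) = 2.5733.

Step 4 — take square root: d = √(2.5733) ≈ 1.6042.

d(x, mu) = √(2.5733) ≈ 1.6042


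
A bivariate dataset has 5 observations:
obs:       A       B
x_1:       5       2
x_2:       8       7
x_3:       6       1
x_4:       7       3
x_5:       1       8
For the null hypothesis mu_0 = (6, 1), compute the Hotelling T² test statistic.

Step 1 — sample mean vector:
  mean(A) = (5 + 8 + 6 + 7 + 1) / 5 = 27/5 = 5.4
  mean(B) = (2 + 7 + 1 + 3 + 8) / 5 = 21/5 = 4.2
  x̄ = (5.4, 4.2),  deviation x̄ - mu_0 = (5.4, 4.2) - (6, 1) = (-0.6, 3.2).

Step 2 — sample covariance matrix, S[i,j] = (1/(n-1)) · Σ_k (x_{k,i} - mean_i) · (x_{k,j} - mean_j), divisor n-1 = 4:
  S[A,A] = ((-0.4)·(-0.4) + (2.6)·(2.6) + (0.6)·(0.6) + (1.6)·(1.6) + (-4.4)·(-4.4)) / 4 = 29.2/4 = 7.3
  S[A,B] = ((-0.4)·(-2.2) + (2.6)·(2.8) + (0.6)·(-3.2) + (1.6)·(-1.2) + (-4.4)·(3.8)) / 4 = -12.4/4 = -3.1
  S[B,B] = ((-2.2)·(-2.2) + (2.8)·(2.8) + (-3.2)·(-3.2) + (-1.2)·(-1.2) + (3.8)·(3.8)) / 4 = 38.8/4 = 9.7
  S = [[7.3, -3.1],
 [-3.1, 9.7]].

Step 3 — invert S. det(S) = 7.3·9.7 - (-3.1)² = 61.2.
  S^{-1} = (1/det) · [[d, -b], [-b, a]] = [[0.1585, 0.0507],
 [0.0507, 0.1193]].

Step 4 — quadratic form (x̄ - mu_0)^T · S^{-1} · (x̄ - mu_0):
  S^{-1} · (x̄ - mu_0) = (0.067, 0.3513),
  (x̄ - mu_0)^T · [...] = (-0.6)·(0.067) + (3.2)·(0.3513) = 1.084.

Step 5 — scale by n: T² = 5 · 1.084 = 5.4199.

T² ≈ 5.4199


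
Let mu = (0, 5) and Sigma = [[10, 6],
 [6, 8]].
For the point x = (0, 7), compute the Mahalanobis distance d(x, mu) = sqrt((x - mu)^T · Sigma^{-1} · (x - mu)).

Step 1 — centre the observation: (x - mu) = (0, 2).

Step 2 — invert Sigma. det(Sigma) = 10·8 - (6)² = 44.
  Sigma^{-1} = (1/det) · [[d, -b], [-b, a]] = [[0.1818, -0.1364],
 [-0.1364, 0.2273]].

Step 3 — form the quadratic (x - mu)^T · Sigma^{-1} · (x - mu):
  Sigma^{-1} · (x - mu) = (-0.2727, 0.4545).
  (x - mu)^T · [Sigma^{-1} · (x - mu)] = (0)·(-0.2727) + (2)·(0.4545) = 0.9091.

Step 4 — take square root: d = √(0.9091) ≈ 0.9535.

d(x, mu) = √(0.9091) ≈ 0.9535


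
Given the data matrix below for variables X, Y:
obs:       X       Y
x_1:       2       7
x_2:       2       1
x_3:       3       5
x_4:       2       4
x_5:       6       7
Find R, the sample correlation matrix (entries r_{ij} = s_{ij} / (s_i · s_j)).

Step 1 — column means:
  mean(X) = (2 + 2 + 3 + 2 + 6) / 5 = 15/5 = 3
  mean(Y) = (7 + 1 + 5 + 4 + 7) / 5 = 24/5 = 4.8

Step 2 — sample variances and covariances s[i,j] = (1/(n-1)) · Σ_k (x_{k,i} - mean_i) · (x_{k,j} - mean_j), with n-1 = 4:
  s[X,X] = ((-1)·(-1) + (-1)·(-1) + (0)·(0) + (-1)·(-1) + (3)·(3)) / 4 = 12/4 = 3
  s[X,Y] = ((-1)·(2.2) + (-1)·(-3.8) + (0)·(0.2) + (-1)·(-0.8) + (3)·(2.2)) / 4 = 9/4 = 2.25
  s[Y,Y] = ((2.2)·(2.2) + (-3.8)·(-3.8) + (0.2)·(0.2) + (-0.8)·(-0.8) + (2.2)·(2.2)) / 4 = 24.8/4 = 6.2
  Sample standard deviations s_i = √(s[i,i]):
  s(X) = √(3) = 1.7321
  s(Y) = √(6.2) = 2.49

Step 3 — r_{ij} = s_{ij} / (s_i · s_j):
  r[X,X] = 1 (diagonal).
  r[X,Y] = 2.25 / (1.7321 · 2.49) = 2.25 / 4.3128 = 0.5217
  r[Y,Y] = 1 (diagonal).

R is symmetric with unit diagonal. Assembling:

R = [[1, 0.5217],
 [0.5217, 1]]


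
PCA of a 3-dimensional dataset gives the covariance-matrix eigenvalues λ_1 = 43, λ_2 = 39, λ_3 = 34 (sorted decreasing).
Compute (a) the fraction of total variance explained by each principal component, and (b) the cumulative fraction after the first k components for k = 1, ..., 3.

Step 1 — total variance = trace(Sigma) = Σ λ_i = 43 + 39 + 34 = 116.

Step 2 — fraction explained by component i = λ_i / Σ λ:
  PC1: 43/116 = 0.3707
  PC2: 39/116 = 0.3362
  PC3: 34/116 = 0.2931

Step 3 — cumulative fraction after k components = (λ_1 + ... + λ_k) / Σ λ:
  k = 1: 43/116 = 0.3707
  k = 2: (43 + 39)/116 = 82/116 = 0.7069
  k = 3: (43 + 39 + 34)/116 = 116/116 = 1

Summary (fraction, with percent):

explained: PC1 0.3707 (37.07%), PC2 0.3362 (33.62%), PC3 0.2931 (29.31%);  cumulative: 0.3707, 0.7069, 1


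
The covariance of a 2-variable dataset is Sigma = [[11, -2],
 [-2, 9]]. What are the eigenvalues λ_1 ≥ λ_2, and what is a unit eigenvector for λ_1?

Step 1 — characteristic polynomial of 2×2 Sigma:
  det(Sigma - λI) = λ² - trace · λ + det = 0.
  trace = 11 + 9 = 20, det = 11·9 - (-2)² = 95.
Step 2 — discriminant:
  Δ = trace² - 4·det = 400 - 380 = 20.
Step 3 — eigenvalues:
  λ = (trace ± √Δ)/2 = (20 ± 4.4721)/2,
  λ_1 = 12.2361,  λ_2 = 7.7639.

Step 4 — unit eigenvector for λ_1: solve (Sigma - λ_1 I)v = 0. First row:
  (11 - 12.2361)·v_x + (-2)·v_y = 0, i.e. (-1.2361)·v_x + (-2)·v_y = 0,
  so v ∝ (b, λ_1 - a) = (-2, 1.2361); multiply by -1 so the first entry is positive: u = (2, -1.2361).
  ||u|| = √((2)² + (-1.2361)²) = √(5.5279) ≈ 2.3511,
  v_1 = u/||u|| ≈ (0.8507, -0.5257) (||v_1|| = 1).

λ_1 = 12.2361,  λ_2 = 7.7639;  v_1 ≈ (0.8507, -0.5257)


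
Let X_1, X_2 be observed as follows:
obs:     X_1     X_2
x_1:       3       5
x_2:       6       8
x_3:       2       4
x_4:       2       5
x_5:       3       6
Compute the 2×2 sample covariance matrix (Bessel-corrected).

Step 1 — column means:
  mean(X_1) = (3 + 6 + 2 + 2 + 3) / 5 = 16/5 = 3.2
  mean(X_2) = (5 + 8 + 4 + 5 + 6) / 5 = 28/5 = 5.6

Step 2 — sample covariance S[i,j] = (1/(n-1)) · Σ_k (x_{k,i} - mean_i) · (x_{k,j} - mean_j), with n-1 = 4.
  S[X_1,X_1] = ((-0.2)·(-0.2) + (2.8)·(2.8) + (-1.2)·(-1.2) + (-1.2)·(-1.2) + (-0.2)·(-0.2)) / 4 = 10.8/4 = 2.7
  S[X_1,X_2] = ((-0.2)·(-0.6) + (2.8)·(2.4) + (-1.2)·(-1.6) + (-1.2)·(-0.6) + (-0.2)·(0.4)) / 4 = 9.4/4 = 2.35
  S[X_2,X_2] = ((-0.6)·(-0.6) + (2.4)·(2.4) + (-1.6)·(-1.6) + (-0.6)·(-0.6) + (0.4)·(0.4)) / 4 = 9.2/4 = 2.3

S is symmetric (S[j,i] = S[i,j]). Assembling:

S = [[2.7, 2.35],
 [2.35, 2.3]]


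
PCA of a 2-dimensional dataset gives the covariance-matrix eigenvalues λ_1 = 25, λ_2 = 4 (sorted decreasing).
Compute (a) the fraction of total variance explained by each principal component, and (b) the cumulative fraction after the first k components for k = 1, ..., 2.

Step 1 — total variance = trace(Sigma) = Σ λ_i = 25 + 4 = 29.

Step 2 — fraction explained by component i = λ_i / Σ λ:
  PC1: 25/29 = 0.8621
  PC2: 4/29 = 0.1379

Step 3 — cumulative fraction after k components = (λ_1 + ... + λ_k) / Σ λ:
  k = 1: 25/29 = 0.8621
  k = 2: (25 + 4)/29 = 29/29 = 1

Summary (fraction, with percent):

explained: PC1 0.8621 (86.21%), PC2 0.1379 (13.79%);  cumulative: 0.8621, 1


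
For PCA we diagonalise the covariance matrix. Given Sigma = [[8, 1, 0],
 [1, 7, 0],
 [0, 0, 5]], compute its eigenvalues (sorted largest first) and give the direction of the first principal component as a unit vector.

Step 1 — characteristic polynomial p(λ) = det(λI - Sigma) = λ³ - tr·λ² + c_1·λ - det, where tr = trace, c_1 = sum of the principal 2×2 minors, det = det(Sigma):
  tr = 8 + 7 + 5 = 20,
  c_1 = (8·7 - (1)²) + (8·5 - (0)²) + (7·5 - (0)²) = 55 + 40 + 35 = 130,
  det = 8·(7·5 - (0)²) - (1)·((1)·5 - (0)·(0)) + (0)·((1)·(0) - 7·(0)) = 8·(35) - (1)·(5) + (0)·(0) = 275.
  So p(λ) = λ³ - 20λ² + 130λ - 275.
Step 2 — look for an integer root (rational root theorem: any rational root is an integer divisor of 275). Testing λ = 5:
  p(5) = 125 - 500 + 650 - 275 = 0  ✓
  Dividing out (λ - 5): p(λ) = (λ - 5)(λ² - 15λ + 55).
Step 3 — remaining eigenvalues from the quadratic λ² - 15λ + 55 = 0:
  Δ = 15² - 4·55 = 225 - 220 = 5,  λ = (15 ± √5)/2 = (15 ± 2.2361)/2 ≈ 8.618 or 6.382.
  Sorted: λ_1 = 8.618,  λ_2 = 6.382,  λ_3 = 5  (check: sum = 20 = tr ✓).

Step 4 — unit eigenvector for λ_1 ≈ 8.618: v spans the null space of (Sigma - λ_1 I), whose rows are
  r_1 = (-0.618, 1, 0),  r_2 = (1, -1.618, 0),  r_3 = (0, 0, -3.618).
  v is orthogonal to every row, so take v ∝ r_1 × r_3 = ((1)·(-3.618) - (0)·(0), (0)·(0) - (-0.618)·(-3.618), (-0.618)·(0) - (1)·(0)) ≈ (-3.618, -2.2361, 0).
  Rescale (multiply by -1 so the first nonzero entry is positive): u = (3.618, 2.2361, 0).
  ||u|| = √((3.618)² + (2.2361)² + (0)²) = √(18.0902) ≈ 4.2533,  v_1 = u/||u|| ≈ (0.8507, 0.5257, 0) (||v_1|| = 1).

λ_1 = 8.618,  λ_2 = 6.382,  λ_3 = 5;  v_1 ≈ (0.8507, 0.5257, 0)


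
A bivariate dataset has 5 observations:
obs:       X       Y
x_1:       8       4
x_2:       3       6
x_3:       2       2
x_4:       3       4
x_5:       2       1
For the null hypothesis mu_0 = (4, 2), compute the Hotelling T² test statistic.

Step 1 — sample mean vector:
  mean(X) = (8 + 3 + 2 + 3 + 2) / 5 = 18/5 = 3.6
  mean(Y) = (4 + 6 + 2 + 4 + 1) / 5 = 17/5 = 3.4
  x̄ = (3.6, 3.4),  deviation x̄ - mu_0 = (3.6, 3.4) - (4, 2) = (-0.4, 1.4).

Step 2 — sample covariance matrix, S[i,j] = (1/(n-1)) · Σ_k (x_{k,i} - mean_i) · (x_{k,j} - mean_j), divisor n-1 = 4:
  S[X,X] = ((4.4)·(4.4) + (-0.6)·(-0.6) + (-1.6)·(-1.6) + (-0.6)·(-0.6) + (-1.6)·(-1.6)) / 4 = 25.2/4 = 6.3
  S[X,Y] = ((4.4)·(0.6) + (-0.6)·(2.6) + (-1.6)·(-1.4) + (-0.6)·(0.6) + (-1.6)·(-2.4)) / 4 = 6.8/4 = 1.7
  S[Y,Y] = ((0.6)·(0.6) + (2.6)·(2.6) + (-1.4)·(-1.4) + (0.6)·(0.6) + (-2.4)·(-2.4)) / 4 = 15.2/4 = 3.8
  S = [[6.3, 1.7],
 [1.7, 3.8]].

Step 3 — invert S. det(S) = 6.3·3.8 - (1.7)² = 21.05.
  S^{-1} = (1/det) · [[d, -b], [-b, a]] = [[0.1805, -0.0808],
 [-0.0808, 0.2993]].

Step 4 — quadratic form (x̄ - mu_0)^T · S^{-1} · (x̄ - mu_0):
  S^{-1} · (x̄ - mu_0) = (-0.1853, 0.4513),
  (x̄ - mu_0)^T · [...] = (-0.4)·(-0.1853) + (1.4)·(0.4513) = 0.7059.

Step 5 — scale by n: T² = 5 · 0.7059 = 3.5297.

T² ≈ 3.5297


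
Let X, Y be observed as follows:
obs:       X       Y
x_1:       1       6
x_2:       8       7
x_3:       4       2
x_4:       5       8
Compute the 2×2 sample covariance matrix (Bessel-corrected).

Step 1 — column means:
  mean(X) = (1 + 8 + 4 + 5) / 4 = 18/4 = 4.5
  mean(Y) = (6 + 7 + 2 + 8) / 4 = 23/4 = 5.75

Step 2 — sample covariance S[i,j] = (1/(n-1)) · Σ_k (x_{k,i} - mean_i) · (x_{k,j} - mean_j), with n-1 = 3.
  S[X,X] = ((-3.5)·(-3.5) + (3.5)·(3.5) + (-0.5)·(-0.5) + (0.5)·(0.5)) / 3 = 25/3 = 8.3333
  S[X,Y] = ((-3.5)·(0.25) + (3.5)·(1.25) + (-0.5)·(-3.75) + (0.5)·(2.25)) / 3 = 6.5/3 = 2.1667
  S[Y,Y] = ((0.25)·(0.25) + (1.25)·(1.25) + (-3.75)·(-3.75) + (2.25)·(2.25)) / 3 = 20.75/3 = 6.9167

S is symmetric (S[j,i] = S[i,j]). Assembling:

S = [[8.3333, 2.1667],
 [2.1667, 6.9167]]


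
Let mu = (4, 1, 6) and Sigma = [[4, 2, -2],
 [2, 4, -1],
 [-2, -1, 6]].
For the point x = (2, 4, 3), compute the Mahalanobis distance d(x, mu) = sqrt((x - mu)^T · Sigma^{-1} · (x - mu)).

Step 1 — centre the observation: (x - mu) = (-2, 3, -3).

Step 2 — invert Sigma (cofactor / det for 3×3, or solve directly):
  Sigma^{-1} = [[0.3833, -0.1667, 0.1],
 [-0.1667, 0.3333, 0],
 [0.1, 0, 0.2]].

Step 3 — form the quadratic (x - mu)^T · Sigma^{-1} · (x - mu):
  Sigma^{-1} · (x - mu) = (-1.5667, 1.3333, -0.8).
  (x - mu)^T · [Sigma^{-1} · (x - mu)] = (-2)·(-1.5667) + (3)·(1.3333) + (-3)·(-0.8) = 9.5333.

Step 4 — take square root: d = √(9.5333) ≈ 3.0876.

d(x, mu) = √(9.5333) ≈ 3.0876


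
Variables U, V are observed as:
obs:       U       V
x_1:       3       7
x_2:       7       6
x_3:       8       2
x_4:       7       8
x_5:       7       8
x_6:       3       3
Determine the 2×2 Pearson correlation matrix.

Step 1 — column means:
  mean(U) = (3 + 7 + 8 + 7 + 7 + 3) / 6 = 35/6 = 5.8333
  mean(V) = (7 + 6 + 2 + 8 + 8 + 3) / 6 = 34/6 = 5.6667

Step 2 — sample variances and covariances s[i,j] = (1/(n-1)) · Σ_k (x_{k,i} - mean_i) · (x_{k,j} - mean_j), with n-1 = 5:
  s[U,U] = ((-2.8333)·(-2.8333) + (1.1667)·(1.1667) + (2.1667)·(2.1667) + (1.1667)·(1.1667) + (1.1667)·(1.1667) + (-2.8333)·(-2.8333)) / 5 = 24.8333/5 = 4.9667
  s[U,V] = ((-2.8333)·(1.3333) + (1.1667)·(0.3333) + (2.1667)·(-3.6667) + (1.1667)·(2.3333) + (1.1667)·(2.3333) + (-2.8333)·(-2.6667)) / 5 = 1.6667/5 = 0.3333
  s[V,V] = ((1.3333)·(1.3333) + (0.3333)·(0.3333) + (-3.6667)·(-3.6667) + (2.3333)·(2.3333) + (2.3333)·(2.3333) + (-2.6667)·(-2.6667)) / 5 = 33.3333/5 = 6.6667
  Sample standard deviations s_i = √(s[i,i]):
  s(U) = √(4.9667) = 2.2286
  s(V) = √(6.6667) = 2.582

Step 3 — r_{ij} = s_{ij} / (s_i · s_j):
  r[U,U] = 1 (diagonal).
  r[U,V] = 0.3333 / (2.2286 · 2.582) = 0.3333 / 5.7542 = 0.0579
  r[V,V] = 1 (diagonal).

R is symmetric with unit diagonal. Assembling:

R = [[1, 0.0579],
 [0.0579, 1]]


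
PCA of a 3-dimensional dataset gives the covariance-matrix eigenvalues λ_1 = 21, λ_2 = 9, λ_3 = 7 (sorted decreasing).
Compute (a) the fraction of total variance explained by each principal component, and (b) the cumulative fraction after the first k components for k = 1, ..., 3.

Step 1 — total variance = trace(Sigma) = Σ λ_i = 21 + 9 + 7 = 37.

Step 2 — fraction explained by component i = λ_i / Σ λ:
  PC1: 21/37 = 0.5676
  PC2: 9/37 = 0.2432
  PC3: 7/37 = 0.1892

Step 3 — cumulative fraction after k components = (λ_1 + ... + λ_k) / Σ λ:
  k = 1: 21/37 = 0.5676
  k = 2: (21 + 9)/37 = 30/37 = 0.8108
  k = 3: (21 + 9 + 7)/37 = 37/37 = 1

Summary (fraction, with percent):

explained: PC1 0.5676 (56.76%), PC2 0.2432 (24.32%), PC3 0.1892 (18.92%);  cumulative: 0.5676, 0.8108, 1


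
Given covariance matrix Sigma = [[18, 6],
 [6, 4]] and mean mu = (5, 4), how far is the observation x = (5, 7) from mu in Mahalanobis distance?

Step 1 — centre the observation: (x - mu) = (0, 3).

Step 2 — invert Sigma. det(Sigma) = 18·4 - (6)² = 36.
  Sigma^{-1} = (1/det) · [[d, -b], [-b, a]] = [[0.1111, -0.1667],
 [-0.1667, 0.5]].

Step 3 — form the quadratic (x - mu)^T · Sigma^{-1} · (x - mu):
  Sigma^{-1} · (x - mu) = (-0.5, 1.5).
  (x - mu)^T · [Sigma^{-1} · (x - mu)] = (0)·(-0.5) + (3)·(1.5) = 4.5.

Step 4 — take square root: d = √(4.5) ≈ 2.1213.

d(x, mu) = √(4.5) ≈ 2.1213


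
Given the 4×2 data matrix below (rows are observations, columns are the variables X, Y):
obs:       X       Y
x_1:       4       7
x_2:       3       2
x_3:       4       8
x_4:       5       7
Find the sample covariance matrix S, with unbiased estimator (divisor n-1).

Step 1 — column means:
  mean(X) = (4 + 3 + 4 + 5) / 4 = 16/4 = 4
  mean(Y) = (7 + 2 + 8 + 7) / 4 = 24/4 = 6

Step 2 — sample covariance S[i,j] = (1/(n-1)) · Σ_k (x_{k,i} - mean_i) · (x_{k,j} - mean_j), with n-1 = 3.
  S[X,X] = ((0)·(0) + (-1)·(-1) + (0)·(0) + (1)·(1)) / 3 = 2/3 = 0.6667
  S[X,Y] = ((0)·(1) + (-1)·(-4) + (0)·(2) + (1)·(1)) / 3 = 5/3 = 1.6667
  S[Y,Y] = ((1)·(1) + (-4)·(-4) + (2)·(2) + (1)·(1)) / 3 = 22/3 = 7.3333

S is symmetric (S[j,i] = S[i,j]). Assembling:

S = [[0.6667, 1.6667],
 [1.6667, 7.3333]]


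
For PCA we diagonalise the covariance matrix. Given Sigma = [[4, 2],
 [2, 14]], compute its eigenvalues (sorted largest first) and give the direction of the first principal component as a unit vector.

Step 1 — characteristic polynomial of 2×2 Sigma:
  det(Sigma - λI) = λ² - trace · λ + det = 0.
  trace = 4 + 14 = 18, det = 4·14 - (2)² = 52.
Step 2 — discriminant:
  Δ = trace² - 4·det = 324 - 208 = 116.
Step 3 — eigenvalues:
  λ = (trace ± √Δ)/2 = (18 ± 10.7703)/2,
  λ_1 = 14.3852,  λ_2 = 3.6148.

Step 4 — unit eigenvector for λ_1: solve (Sigma - λ_1 I)v = 0. First row:
  (4 - 14.3852)·v_x + (2)·v_y = 0, i.e. (-10.3852)·v_x + (2)·v_y = 0,
  so v ∝ (b, λ_1 - a) = (2, 10.3852) = u.
  ||u|| = √((2)² + (10.3852)²) = √(111.8516) ≈ 10.576,
  v_1 = u/||u|| ≈ (0.1891, 0.982) (||v_1|| = 1).

λ_1 = 14.3852,  λ_2 = 3.6148;  v_1 ≈ (0.1891, 0.982)


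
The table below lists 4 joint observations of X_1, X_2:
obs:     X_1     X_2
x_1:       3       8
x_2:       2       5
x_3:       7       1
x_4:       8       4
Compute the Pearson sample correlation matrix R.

Step 1 — column means:
  mean(X_1) = (3 + 2 + 7 + 8) / 4 = 20/4 = 5
  mean(X_2) = (8 + 5 + 1 + 4) / 4 = 18/4 = 4.5

Step 2 — sample variances and covariances s[i,j] = (1/(n-1)) · Σ_k (x_{k,i} - mean_i) · (x_{k,j} - mean_j), with n-1 = 3:
  s[X_1,X_1] = ((-2)·(-2) + (-3)·(-3) + (2)·(2) + (3)·(3)) / 3 = 26/3 = 8.6667
  s[X_1,X_2] = ((-2)·(3.5) + (-3)·(0.5) + (2)·(-3.5) + (3)·(-0.5)) / 3 = -17/3 = -5.6667
  s[X_2,X_2] = ((3.5)·(3.5) + (0.5)·(0.5) + (-3.5)·(-3.5) + (-0.5)·(-0.5)) / 3 = 25/3 = 8.3333
  Sample standard deviations s_i = √(s[i,i]):
  s(X_1) = √(8.6667) = 2.9439
  s(X_2) = √(8.3333) = 2.8868

Step 3 — r_{ij} = s_{ij} / (s_i · s_j):
  r[X_1,X_1] = 1 (diagonal).
  r[X_1,X_2] = -5.6667 / (2.9439 · 2.8868) = -5.6667 / 8.4984 = -0.6668
  r[X_2,X_2] = 1 (diagonal).

R is symmetric with unit diagonal. Assembling:

R = [[1, -0.6668],
 [-0.6668, 1]]


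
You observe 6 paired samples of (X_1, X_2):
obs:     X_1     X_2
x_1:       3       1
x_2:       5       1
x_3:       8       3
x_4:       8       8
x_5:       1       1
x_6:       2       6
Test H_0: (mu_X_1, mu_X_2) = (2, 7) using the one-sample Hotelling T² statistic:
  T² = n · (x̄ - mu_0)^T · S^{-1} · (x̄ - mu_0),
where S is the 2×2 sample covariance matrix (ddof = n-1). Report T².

Step 1 — sample mean vector:
  mean(X_1) = (3 + 5 + 8 + 8 + 1 + 2) / 6 = 27/6 = 4.5
  mean(X_2) = (1 + 1 + 3 + 8 + 1 + 6) / 6 = 20/6 = 3.3333
  x̄ = (4.5, 3.3333),  deviation x̄ - mu_0 = (4.5, 3.3333) - (2, 7) = (2.5, -3.6667).

Step 2 — sample covariance matrix, S[i,j] = (1/(n-1)) · Σ_k (x_{k,i} - mean_i) · (x_{k,j} - mean_j), divisor n-1 = 5:
  S[X_1,X_1] = ((-1.5)·(-1.5) + (0.5)·(0.5) + (3.5)·(3.5) + (3.5)·(3.5) + (-3.5)·(-3.5) + (-2.5)·(-2.5)) / 5 = 45.5/5 = 9.1
  S[X_1,X_2] = ((-1.5)·(-2.3333) + (0.5)·(-2.3333) + (3.5)·(-0.3333) + (3.5)·(4.6667) + (-3.5)·(-2.3333) + (-2.5)·(2.6667)) / 5 = 19/5 = 3.8
  S[X_2,X_2] = ((-2.3333)·(-2.3333) + (-2.3333)·(-2.3333) + (-0.3333)·(-0.3333) + (4.6667)·(4.6667) + (-2.3333)·(-2.3333) + (2.6667)·(2.6667)) / 5 = 45.3333/5 = 9.0667
  S = [[9.1, 3.8],
 [3.8, 9.0667]].

Step 3 — invert S. det(S) = 9.1·9.0667 - (3.8)² = 68.0667.
  S^{-1} = (1/det) · [[d, -b], [-b, a]] = [[0.1332, -0.0558],
 [-0.0558, 0.1337]].

Step 4 — quadratic form (x̄ - mu_0)^T · S^{-1} · (x̄ - mu_0):
  S^{-1} · (x̄ - mu_0) = (0.5377, -0.6298),
  (x̄ - mu_0)^T · [...] = (2.5)·(0.5377) + (-3.6667)·(-0.6298) = 3.6534.

Step 5 — scale by n: T² = 6 · 3.6534 = 21.9207.

T² ≈ 21.9207


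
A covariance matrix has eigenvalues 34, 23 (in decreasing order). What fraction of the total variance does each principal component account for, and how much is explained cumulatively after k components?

Step 1 — total variance = trace(Sigma) = Σ λ_i = 34 + 23 = 57.

Step 2 — fraction explained by component i = λ_i / Σ λ:
  PC1: 34/57 = 0.5965
  PC2: 23/57 = 0.4035

Step 3 — cumulative fraction after k components = (λ_1 + ... + λ_k) / Σ λ:
  k = 1: 34/57 = 0.5965
  k = 2: (34 + 23)/57 = 57/57 = 1

Summary (fraction, with percent):

explained: PC1 0.5965 (59.65%), PC2 0.4035 (40.35%);  cumulative: 0.5965, 1


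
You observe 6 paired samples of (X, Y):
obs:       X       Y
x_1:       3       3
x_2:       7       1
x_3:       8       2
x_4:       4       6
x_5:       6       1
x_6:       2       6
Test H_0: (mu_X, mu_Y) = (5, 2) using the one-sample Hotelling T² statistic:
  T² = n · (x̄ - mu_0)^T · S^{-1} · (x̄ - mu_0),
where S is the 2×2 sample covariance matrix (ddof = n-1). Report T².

Step 1 — sample mean vector:
  mean(X) = (3 + 7 + 8 + 4 + 6 + 2) / 6 = 30/6 = 5
  mean(Y) = (3 + 1 + 2 + 6 + 1 + 6) / 6 = 19/6 = 3.1667
  x̄ = (5, 3.1667),  deviation x̄ - mu_0 = (5, 3.1667) - (5, 2) = (0, 1.1667).

Step 2 — sample covariance matrix, S[i,j] = (1/(n-1)) · Σ_k (x_{k,i} - mean_i) · (x_{k,j} - mean_j), divisor n-1 = 5:
  S[X,X] = ((-2)·(-2) + (2)·(2) + (3)·(3) + (-1)·(-1) + (1)·(1) + (-3)·(-3)) / 5 = 28/5 = 5.6
  S[X,Y] = ((-2)·(-0.1667) + (2)·(-2.1667) + (3)·(-1.1667) + (-1)·(2.8333) + (1)·(-2.1667) + (-3)·(2.8333)) / 5 = -21/5 = -4.2
  S[Y,Y] = ((-0.1667)·(-0.1667) + (-2.1667)·(-2.1667) + (-1.1667)·(-1.1667) + (2.8333)·(2.8333) + (-2.1667)·(-2.1667) + (2.8333)·(2.8333)) / 5 = 26.8333/5 = 5.3667
  S = [[5.6, -4.2],
 [-4.2, 5.3667]].

Step 3 — invert S. det(S) = 5.6·5.3667 - (-4.2)² = 12.4133.
  S^{-1} = (1/det) · [[d, -b], [-b, a]] = [[0.4323, 0.3383],
 [0.3383, 0.4511]].

Step 4 — quadratic form (x̄ - mu_0)^T · S^{-1} · (x̄ - mu_0):
  S^{-1} · (x̄ - mu_0) = (0.3947, 0.5263),
  (x̄ - mu_0)^T · [...] = (0)·(0.3947) + (1.1667)·(0.5263) = 0.614.

Step 5 — scale by n: T² = 6 · 0.614 = 3.6842.

T² ≈ 3.6842


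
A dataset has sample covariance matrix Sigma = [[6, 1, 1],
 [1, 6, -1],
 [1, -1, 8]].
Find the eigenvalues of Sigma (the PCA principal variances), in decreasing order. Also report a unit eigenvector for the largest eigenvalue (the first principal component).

Step 1 — characteristic polynomial p(λ) = det(λI - Sigma) = λ³ - tr·λ² + c_1·λ - det, where tr = trace, c_1 = sum of the principal 2×2 minors, det = det(Sigma):
  tr = 6 + 6 + 8 = 20,
  c_1 = (6·6 - (1)²) + (6·8 - (1)²) + (6·8 - (-1)²) = 35 + 47 + 47 = 129,
  det = 6·(6·8 - (-1)²) - (1)·((1)·8 - (-1)·(1)) + (1)·((1)·(-1) - 6·(1)) = 6·(47) - (1)·(9) + (1)·(-7) = 266.
  So p(λ) = λ³ - 20λ² + 129λ - 266.
Step 2 — look for an integer root (rational root theorem: any rational root is an integer divisor of 266). Testing λ = 7:
  p(7) = 343 - 980 + 903 - 266 = 0  ✓
  Dividing out (λ - 7): p(λ) = (λ - 7)(λ² - 13λ + 38).
Step 3 — remaining eigenvalues from the quadratic λ² - 13λ + 38 = 0:
  Δ = 13² - 4·38 = 169 - 152 = 17,  λ = (13 ± √17)/2 = (13 ± 4.1231)/2 ≈ 8.5616 or 4.4384.
  Sorted: λ_1 = 8.5616,  λ_2 = 7,  λ_3 = 4.4384  (check: sum = 20 = tr ✓).

Step 4 — unit eigenvector for λ_1 ≈ 8.5616: v spans the null space of (Sigma - λ_1 I), whose rows are
  r_1 = (-2.5616, 1, 1),  r_2 = (1, -2.5616, -1),  r_3 = (1, -1, -0.5616).
  v is orthogonal to every row, so take v ∝ r_1 × r_2 = ((1)·(-1) - (1)·(-2.5616), (1)·(1) - (-2.5616)·(-1), (-2.5616)·(-2.5616) - (1)·(1)) ≈ (1.5616, -1.5616, 5.5616).
  Let u = (1.5616, -1.5616, 5.5616).
  ||u|| = √((1.5616)² + (-1.5616)² + (5.5616)²) = √(35.8078) ≈ 5.984,  v_1 = u/||u|| ≈ (0.261, -0.261, 0.9294) (||v_1|| = 1).

λ_1 = 8.5616,  λ_2 = 7,  λ_3 = 4.4384;  v_1 ≈ (0.261, -0.261, 0.9294)
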